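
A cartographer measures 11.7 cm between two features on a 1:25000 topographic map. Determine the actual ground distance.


ground = 11.7 cm * 25000 / 100 = 2925.0 m = 2.925 km

2.925 km


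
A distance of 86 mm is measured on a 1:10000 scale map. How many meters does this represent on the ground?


ground = 86 mm * 10000 / 1000 = 860.0 m

860.0 m


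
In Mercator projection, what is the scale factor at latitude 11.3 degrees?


SF = 1 / cos(11.3) = 1 / 0.980615 = 1.02

1.02


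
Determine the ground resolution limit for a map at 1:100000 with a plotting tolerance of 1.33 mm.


ground = 1.33 mm * 100000 / 1000 = 133.0 m

133.0 m


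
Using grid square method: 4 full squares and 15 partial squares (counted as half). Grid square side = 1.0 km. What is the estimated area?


effective squares = 4 + 15 * 0.5 = 11.5
area = 11.5 * 1.0 = 11.5 km^2

11.5 km^2


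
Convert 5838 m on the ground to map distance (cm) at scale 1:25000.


map_cm = 5838 * 100 / 25000 = 23.352 cm ≈ 23.35 cm

23.35 cm


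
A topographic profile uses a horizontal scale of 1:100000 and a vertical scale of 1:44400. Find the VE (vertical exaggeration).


VE = horizontal_scale / vertical_scale = 100000 / 44400 ≈ 2.3

2.3x


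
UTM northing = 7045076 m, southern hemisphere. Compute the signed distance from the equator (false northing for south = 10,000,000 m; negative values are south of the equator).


For southern: actual = 7045076 - 10000000 = -2954924 m

-2954924 m


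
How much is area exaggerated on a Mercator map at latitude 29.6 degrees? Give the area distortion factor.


area_distortion = 1/cos^2(29.6) = 1.323

1.323


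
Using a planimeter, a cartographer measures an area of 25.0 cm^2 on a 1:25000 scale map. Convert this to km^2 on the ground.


ground_area = 25.0 * (25000/100)^2 = 1562500.0 m^2 = 1.5625 km^2 ≈ 1.563 km^2

1.563 km^2


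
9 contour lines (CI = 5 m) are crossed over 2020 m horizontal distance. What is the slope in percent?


elevation change = 9 * 5 = 45 m
slope = 45 / 2020 * 100 = 2.2%

2.2%


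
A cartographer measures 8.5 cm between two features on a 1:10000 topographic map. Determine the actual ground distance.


ground = 8.5 cm * 10000 / 100 = 850.0 m

850.0 m


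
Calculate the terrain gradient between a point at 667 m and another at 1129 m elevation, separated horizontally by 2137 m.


gradient = (1129 - 667) / 2137 = 462 / 2137 = 0.2162

0.2162


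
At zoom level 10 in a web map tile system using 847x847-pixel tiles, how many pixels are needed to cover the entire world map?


tiles per axis = 2^10 = 1024
total tiles = 1024^2 = 1048576
pixels per axis = 1024 * 847 = 867328
total pixels = 867328^2 = 752257859584

752257859584 pixels


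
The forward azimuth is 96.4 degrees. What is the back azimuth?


back azimuth = (96.4 + 180) mod 360 = 276.4 degrees

276.4 degrees


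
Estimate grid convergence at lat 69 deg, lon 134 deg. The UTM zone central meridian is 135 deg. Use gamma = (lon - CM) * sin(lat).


gamma = (134 - 135) * sin(69) = -1 * 0.93358 = -0.934 degrees

-0.934 degrees


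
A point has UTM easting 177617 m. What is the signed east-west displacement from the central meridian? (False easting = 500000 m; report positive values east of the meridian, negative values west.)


displacement = 177617 - 500000 = -322383 m

-322383 m


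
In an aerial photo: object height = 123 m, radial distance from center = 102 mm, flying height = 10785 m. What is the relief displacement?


d = h * r / H = 123 * 102 / 10785 = 1.16 mm

1.16 mm


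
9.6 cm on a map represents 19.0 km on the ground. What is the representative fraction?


ground = 19.0 km = 1900000 cm; RF denominator = ground / map = 1900000 / 9.6 ≈ 197917; RF = 1:197917

1:197917


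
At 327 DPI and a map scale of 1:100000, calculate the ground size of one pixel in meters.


pixel_cm = 2.54 / 327 ≈ 0.007768 cm
ground = pixel_cm * 100000 / 100 = 2.54 * 100000 / (327 * 100) = 254000 / 32700 ≈ 7.77 m

7.77 m


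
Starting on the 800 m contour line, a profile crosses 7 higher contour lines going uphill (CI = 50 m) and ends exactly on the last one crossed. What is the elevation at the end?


elevation = 800 + 7 * 50 = 1150 m

1150 m


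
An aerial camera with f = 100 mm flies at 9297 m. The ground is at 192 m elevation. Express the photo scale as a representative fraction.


scale = f / (H - h) = 100 mm / 9105 m = 100 / 9105000 = 1:91050

1:91050


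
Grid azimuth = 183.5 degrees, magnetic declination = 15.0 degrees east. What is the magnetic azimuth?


magnetic azimuth = grid azimuth - declination (east +ve)
mag_az = 183.5 - 15.0 = 168.5 degrees

168.5 degrees


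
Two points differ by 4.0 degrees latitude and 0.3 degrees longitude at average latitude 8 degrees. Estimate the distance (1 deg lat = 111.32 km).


dlat_km = 4.0 * 111.32 = 445.28
dlon_km = 0.3 * 111.32 * cos(8) ≈ 33.071
dist = sqrt(445.28^2 + 33.071^2) ≈ 446.5 km

446.5 km


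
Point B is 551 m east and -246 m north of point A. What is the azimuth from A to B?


az = atan2(551, -246) = 114.1 deg
adjusted to 0-360: 114.1 degrees

114.1 degrees


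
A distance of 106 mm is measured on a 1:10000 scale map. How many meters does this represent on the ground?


ground = 106 mm * 10000 / 1000 = 1060.0 m

1060.0 m


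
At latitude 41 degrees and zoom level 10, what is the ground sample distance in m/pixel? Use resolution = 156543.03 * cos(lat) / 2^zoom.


res = 156543.03 * cos(41) / 2^10 = 156543.03 * 0.75470958 / 1024 = 115.38 m/pixel

115.38 m/pixel


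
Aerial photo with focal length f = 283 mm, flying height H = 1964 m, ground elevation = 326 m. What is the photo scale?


scale = f / (H - h) = 283 mm / 1638 m = 283 / 1638000 = 1:5788

1:5788


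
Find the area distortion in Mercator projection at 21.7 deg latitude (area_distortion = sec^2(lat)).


area_distortion = 1/cos^2(21.7) = 1.158

1.158


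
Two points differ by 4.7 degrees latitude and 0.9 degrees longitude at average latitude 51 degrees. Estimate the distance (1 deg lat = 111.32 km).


dlat_km = 4.7 * 111.32 = 523.204
dlon_km = 0.9 * 111.32 * cos(51) ≈ 63.05
dist = sqrt(523.204^2 + 63.05^2) ≈ 527.0 km

527.0 km


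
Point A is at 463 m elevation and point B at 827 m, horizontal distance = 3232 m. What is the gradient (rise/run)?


gradient = (827 - 463) / 3232 = 364 / 3232 = 0.1126

0.1126


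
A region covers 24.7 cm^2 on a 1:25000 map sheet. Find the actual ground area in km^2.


ground_area = 24.7 * (25000/100)^2 = 1543750.0 m^2 = 1.54375 km^2 ≈ 1.544 km^2

1.544 km^2


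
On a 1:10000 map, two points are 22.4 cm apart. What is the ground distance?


ground = 22.4 cm * 10000 / 100 = 2240.0 m = 2.24 km

2.24 km


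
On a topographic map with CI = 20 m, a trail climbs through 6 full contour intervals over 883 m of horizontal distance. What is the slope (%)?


elevation change = 6 * 20 = 120 m
slope = 120 / 883 * 100 = 13.6%

13.6%


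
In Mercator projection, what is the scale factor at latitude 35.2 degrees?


SF = 1 / cos(35.2) = 1 / 0.817145 = 1.224

1.224


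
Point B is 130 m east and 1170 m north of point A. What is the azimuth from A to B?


az = atan2(130, 1170) = 6.3 deg
adjusted to 0-360: 6.3 degrees

6.3 degrees


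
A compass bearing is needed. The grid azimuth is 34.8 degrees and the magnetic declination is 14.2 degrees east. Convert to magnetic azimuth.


magnetic azimuth = grid azimuth - declination (east +ve)
mag_az = 34.8 - 14.2 = 20.6 degrees

20.6 degrees


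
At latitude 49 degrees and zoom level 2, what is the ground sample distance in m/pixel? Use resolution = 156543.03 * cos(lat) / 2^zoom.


res = 156543.03 * cos(49) / 2^2 = 156543.03 * 0.65605903 / 4 = 25675.37 m/pixel

25675.37 m/pixel


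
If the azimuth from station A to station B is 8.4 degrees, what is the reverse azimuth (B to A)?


back azimuth = (8.4 + 180) mod 360 = 188.4 degrees

188.4 degrees


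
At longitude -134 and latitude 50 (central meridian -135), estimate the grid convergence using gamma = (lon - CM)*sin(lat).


gamma = (-134 - -135) * sin(50) = 1 * 0.766044 = 0.766 degrees

0.766 degrees


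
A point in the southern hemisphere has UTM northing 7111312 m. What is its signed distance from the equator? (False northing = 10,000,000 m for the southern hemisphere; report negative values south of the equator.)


For southern: actual = 7111312 - 10000000 = -2888688 m

-2888688 m


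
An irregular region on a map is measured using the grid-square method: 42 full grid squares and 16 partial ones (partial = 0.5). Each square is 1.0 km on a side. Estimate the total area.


effective squares = 42 + 16 * 0.5 = 50.0
area = 50.0 * 1.0 = 50.0 km^2

50.0 km^2


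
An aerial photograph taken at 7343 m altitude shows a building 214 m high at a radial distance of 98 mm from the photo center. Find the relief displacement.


d = h * r / H = 214 * 98 / 7343 = 2.86 mm

2.86 mm


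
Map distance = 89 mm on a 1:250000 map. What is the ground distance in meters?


ground = 89 mm * 250000 / 1000 = 22250.0 m

22250.0 m


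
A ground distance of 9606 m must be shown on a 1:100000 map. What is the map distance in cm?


map_cm = 9606 * 100 / 100000 = 9.606 cm ≈ 9.61 cm

9.61 cm


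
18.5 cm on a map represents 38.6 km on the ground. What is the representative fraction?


ground = 38.6 km = 3860000 cm; RF denominator = ground / map = 3860000 / 18.5 ≈ 208649; RF = 1:208649

1:208649


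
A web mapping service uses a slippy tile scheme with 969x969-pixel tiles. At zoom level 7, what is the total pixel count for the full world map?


tiles per axis = 2^7 = 128
total tiles = 128^2 = 16384
pixels per axis = 128 * 969 = 124032
total pixels = 124032^2 = 15383937024

15383937024 pixels


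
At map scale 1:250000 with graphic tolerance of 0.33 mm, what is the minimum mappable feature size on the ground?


ground = 0.33 mm * 250000 / 1000 = 82.5 m

82.5 m


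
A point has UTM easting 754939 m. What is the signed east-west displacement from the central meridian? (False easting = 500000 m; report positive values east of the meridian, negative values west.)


displacement = 754939 - 500000 = 254939 m

254939 m


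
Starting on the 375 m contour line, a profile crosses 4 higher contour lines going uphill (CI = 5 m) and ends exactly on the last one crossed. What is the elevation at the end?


elevation = 375 + 4 * 5 = 395 m

395 m


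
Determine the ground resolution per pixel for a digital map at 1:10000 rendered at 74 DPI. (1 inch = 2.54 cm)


pixel_cm = 2.54 / 74 ≈ 0.034324 cm
ground = pixel_cm * 10000 / 100 = 2.54 * 10000 / (74 * 100) = 25400 / 7400 ≈ 3.43 m

3.43 m


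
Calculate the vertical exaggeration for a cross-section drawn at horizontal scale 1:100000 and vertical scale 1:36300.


VE = horizontal_scale / vertical_scale = 100000 / 36300 ≈ 2.8

2.8x


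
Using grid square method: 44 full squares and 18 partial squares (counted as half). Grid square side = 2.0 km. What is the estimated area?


effective squares = 44 + 18 * 0.5 = 53.0
area = 53.0 * 4.0 = 212.0 km^2

212.0 km^2


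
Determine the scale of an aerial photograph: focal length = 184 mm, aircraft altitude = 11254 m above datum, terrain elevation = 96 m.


scale = f / (H - h) = 184 mm / 11158 m = 184 / 11158000 = 1:60641

1:60641


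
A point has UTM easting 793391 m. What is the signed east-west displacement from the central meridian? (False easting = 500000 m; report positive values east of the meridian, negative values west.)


displacement = 793391 - 500000 = 293391 m

293391 m


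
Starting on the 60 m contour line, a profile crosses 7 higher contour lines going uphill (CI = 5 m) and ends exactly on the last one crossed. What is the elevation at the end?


elevation = 60 + 7 * 5 = 95 m

95 m


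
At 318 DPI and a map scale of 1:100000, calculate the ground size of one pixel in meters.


pixel_cm = 2.54 / 318 ≈ 0.007987 cm
ground = pixel_cm * 100000 / 100 = 2.54 * 100000 / (318 * 100) = 254000 / 31800 ≈ 7.99 m

7.99 m


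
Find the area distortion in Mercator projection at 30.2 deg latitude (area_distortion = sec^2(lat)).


area_distortion = 1/cos^2(30.2) = 1.339

1.339


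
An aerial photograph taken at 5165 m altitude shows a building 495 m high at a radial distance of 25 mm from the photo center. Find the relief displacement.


d = h * r / H = 495 * 25 / 5165 = 2.4 mm

2.4 mm


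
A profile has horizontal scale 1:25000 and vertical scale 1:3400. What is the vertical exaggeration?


VE = horizontal_scale / vertical_scale = 25000 / 3400 ≈ 7.4

7.4x


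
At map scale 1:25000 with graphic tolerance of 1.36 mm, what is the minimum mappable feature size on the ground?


ground = 1.36 mm * 25000 / 1000 = 34.0 m

34.0 m


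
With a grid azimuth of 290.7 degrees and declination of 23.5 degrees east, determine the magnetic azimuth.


magnetic azimuth = grid azimuth - declination (east +ve)
mag_az = 290.7 - 23.5 = 267.2 degrees

267.2 degrees


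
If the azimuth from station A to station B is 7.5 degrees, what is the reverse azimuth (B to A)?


back azimuth = (7.5 + 180) mod 360 = 187.5 degrees

187.5 degrees


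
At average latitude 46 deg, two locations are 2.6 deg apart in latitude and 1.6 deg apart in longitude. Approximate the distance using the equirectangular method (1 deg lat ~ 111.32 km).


dlat_km = 2.6 * 111.32 = 289.432
dlon_km = 1.6 * 111.32 * cos(46) ≈ 123.727
dist = sqrt(289.432^2 + 123.727^2) ≈ 314.8 km

314.8 km


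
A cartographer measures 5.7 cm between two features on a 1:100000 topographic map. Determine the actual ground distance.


ground = 5.7 cm * 100000 / 100 = 5700.0 m = 5.7 km

5.7 km


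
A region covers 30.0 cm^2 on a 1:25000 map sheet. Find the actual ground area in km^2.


ground_area = 30.0 * (25000/100)^2 = 1875000.0 m^2 = 1.875 km^2

1.875 km^2


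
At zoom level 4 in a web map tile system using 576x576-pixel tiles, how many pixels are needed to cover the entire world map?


tiles per axis = 2^4 = 16
total tiles = 16^2 = 256
pixels per axis = 16 * 576 = 9216
total pixels = 9216^2 = 84934656

84934656 pixels


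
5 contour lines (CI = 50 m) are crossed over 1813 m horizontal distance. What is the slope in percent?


elevation change = 5 * 50 = 250 m
slope = 250 / 1813 * 100 = 13.8%

13.8%


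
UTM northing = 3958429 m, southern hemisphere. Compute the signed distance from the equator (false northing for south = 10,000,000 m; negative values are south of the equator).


For southern: actual = 3958429 - 10000000 = -6041571 m

-6041571 m


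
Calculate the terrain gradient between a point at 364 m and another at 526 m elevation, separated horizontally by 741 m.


gradient = (526 - 364) / 741 = 162 / 741 = 0.2186

0.2186


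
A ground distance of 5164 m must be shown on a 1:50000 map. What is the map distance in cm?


map_cm = 5164 * 100 / 50000 = 10.328 cm ≈ 10.33 cm

10.33 cm


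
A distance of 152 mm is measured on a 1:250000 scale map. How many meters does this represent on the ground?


ground = 152 mm * 250000 / 1000 = 38000.0 m

38000.0 m


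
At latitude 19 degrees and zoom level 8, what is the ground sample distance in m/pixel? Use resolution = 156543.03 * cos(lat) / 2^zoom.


res = 156543.03 * cos(19) / 2^8 = 156543.03 * 0.94551858 / 256 = 578.18 m/pixel

578.18 m/pixel


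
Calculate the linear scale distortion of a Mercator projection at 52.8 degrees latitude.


SF = 1 / cos(52.8) = 1 / 0.604599 = 1.654

1.654


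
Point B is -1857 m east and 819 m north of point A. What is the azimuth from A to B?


az = atan2(-1857, 819) = -66.2 deg
adjusted to 0-360: 293.8 degrees

293.8 degrees


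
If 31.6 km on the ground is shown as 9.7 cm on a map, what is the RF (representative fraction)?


ground = 31.6 km = 3160000 cm; RF denominator = ground / map = 3160000 / 9.7 ≈ 325773; RF = 1:325773

1:325773


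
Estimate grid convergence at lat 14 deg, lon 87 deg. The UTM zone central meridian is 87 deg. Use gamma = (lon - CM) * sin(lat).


gamma = (87 - 87) * sin(14) = 0 * 0.241922 = 0.0 degrees

0.0 degrees


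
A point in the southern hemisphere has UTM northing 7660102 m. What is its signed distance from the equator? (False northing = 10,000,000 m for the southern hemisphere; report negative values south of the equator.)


For southern: actual = 7660102 - 10000000 = -2339898 m

-2339898 m


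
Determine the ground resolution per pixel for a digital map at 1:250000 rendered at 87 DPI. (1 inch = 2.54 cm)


pixel_cm = 2.54 / 87 ≈ 0.029195 cm
ground = pixel_cm * 250000 / 100 = 2.54 * 250000 / (87 * 100) = 635000 / 8700 ≈ 72.99 m

72.99 m


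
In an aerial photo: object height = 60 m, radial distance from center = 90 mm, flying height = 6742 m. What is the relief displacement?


d = h * r / H = 60 * 90 / 6742 = 0.8 mm

0.8 mm


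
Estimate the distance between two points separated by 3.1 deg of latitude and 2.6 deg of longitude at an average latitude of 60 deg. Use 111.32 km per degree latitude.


dlat_km = 3.1 * 111.32 = 345.092
dlon_km = 2.6 * 111.32 * cos(60) ≈ 144.716
dist = sqrt(345.092^2 + 144.716^2) ≈ 374.2 km

374.2 km


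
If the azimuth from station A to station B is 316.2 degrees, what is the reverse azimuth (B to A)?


back azimuth = (316.2 + 180) mod 360 = 136.2 degrees

136.2 degrees


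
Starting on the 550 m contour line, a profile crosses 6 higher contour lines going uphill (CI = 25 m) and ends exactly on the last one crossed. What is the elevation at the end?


elevation = 550 + 6 * 25 = 700 m

700 m


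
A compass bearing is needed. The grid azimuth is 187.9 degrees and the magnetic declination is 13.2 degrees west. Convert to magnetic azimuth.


magnetic azimuth = grid azimuth - declination (east +ve)
mag_az = 187.9 - -13.2 = 201.1 degrees

201.1 degrees


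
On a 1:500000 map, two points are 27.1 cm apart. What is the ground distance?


ground = 27.1 cm * 500000 / 100 = 135500.0 m = 135.5 km

135.5 km


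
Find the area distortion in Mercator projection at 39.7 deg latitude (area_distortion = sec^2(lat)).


area_distortion = 1/cos^2(39.7) = 1.689

1.689


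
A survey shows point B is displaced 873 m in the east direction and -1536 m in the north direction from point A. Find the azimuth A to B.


az = atan2(873, -1536) = 150.4 deg
adjusted to 0-360: 150.4 degrees

150.4 degrees


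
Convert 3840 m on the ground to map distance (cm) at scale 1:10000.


map_cm = 3840 * 100 / 10000 = 38.4 cm

38.4 cm


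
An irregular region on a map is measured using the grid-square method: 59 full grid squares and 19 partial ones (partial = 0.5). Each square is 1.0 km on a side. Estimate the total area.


effective squares = 59 + 19 * 0.5 = 68.5
area = 68.5 * 1.0 = 68.5 km^2

68.5 km^2


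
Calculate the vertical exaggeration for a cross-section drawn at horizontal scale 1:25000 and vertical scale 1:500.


VE = horizontal_scale / vertical_scale = 25000 / 500 = 50.0

50.0x


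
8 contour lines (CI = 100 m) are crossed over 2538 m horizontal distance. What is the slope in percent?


elevation change = 8 * 100 = 800 m
slope = 800 / 2538 * 100 = 31.5%

31.5%


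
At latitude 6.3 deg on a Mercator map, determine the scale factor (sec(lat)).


SF = 1 / cos(6.3) = 1 / 0.993961 = 1.006

1.006


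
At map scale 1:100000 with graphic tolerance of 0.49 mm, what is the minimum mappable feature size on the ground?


ground = 0.49 mm * 100000 / 1000 = 49.0 m

49.0 m


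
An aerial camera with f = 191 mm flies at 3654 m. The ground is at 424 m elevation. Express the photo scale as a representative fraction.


scale = f / (H - h) = 191 mm / 3230 m = 191 / 3230000 = 1:16911

1:16911


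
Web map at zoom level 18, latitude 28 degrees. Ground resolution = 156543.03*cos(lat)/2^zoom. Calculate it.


res = 156543.03 * cos(28) / 2^18 = 156543.03 * 0.88294759 / 262144 = 0.53 m/pixel

0.53 m/pixel


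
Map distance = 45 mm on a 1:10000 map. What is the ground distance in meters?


ground = 45 mm * 10000 / 1000 = 450.0 m

450.0 m


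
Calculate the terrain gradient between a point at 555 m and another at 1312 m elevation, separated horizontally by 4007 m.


gradient = (1312 - 555) / 4007 = 757 / 4007 = 0.1889

0.1889


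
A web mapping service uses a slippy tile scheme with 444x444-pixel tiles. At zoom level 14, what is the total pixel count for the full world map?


tiles per axis = 2^14 = 16384
total tiles = 16384^2 = 268435456
pixels per axis = 16384 * 444 = 7274496
total pixels = 7274496^2 = 52918292054016

52918292054016 pixels


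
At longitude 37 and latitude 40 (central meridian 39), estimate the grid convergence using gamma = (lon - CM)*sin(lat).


gamma = (37 - 39) * sin(40) = -2 * 0.642788 = -1.286 degrees

-1.286 degrees


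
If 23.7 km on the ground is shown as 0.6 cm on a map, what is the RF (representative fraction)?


ground = 23.7 km = 2370000 cm; RF denominator = ground / map = 2370000 / 0.6 = 3950000; RF = 1:3950000

1:3950000


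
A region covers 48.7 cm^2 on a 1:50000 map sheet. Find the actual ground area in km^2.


ground_area = 48.7 * (50000/100)^2 = 12175000.0 m^2 = 12.175 km^2

12.175 km^2


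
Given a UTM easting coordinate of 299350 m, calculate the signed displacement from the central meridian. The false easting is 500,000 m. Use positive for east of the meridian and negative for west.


displacement = 299350 - 500000 = -200650 m

-200650 m


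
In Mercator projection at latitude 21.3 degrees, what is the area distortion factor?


area_distortion = 1/cos^2(21.3) = 1.152

1.152


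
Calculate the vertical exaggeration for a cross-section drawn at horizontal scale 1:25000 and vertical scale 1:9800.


VE = horizontal_scale / vertical_scale = 25000 / 9800 ≈ 2.6

2.6x


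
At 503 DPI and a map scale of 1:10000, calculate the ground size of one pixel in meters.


pixel_cm = 2.54 / 503 ≈ 0.00505 cm
ground = pixel_cm * 10000 / 100 = 2.54 * 10000 / (503 * 100) = 25400 / 50300 ≈ 0.5 m

0.5 m


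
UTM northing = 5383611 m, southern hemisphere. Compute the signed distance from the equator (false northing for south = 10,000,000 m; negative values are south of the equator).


For southern: actual = 5383611 - 10000000 = -4616389 m

-4616389 m


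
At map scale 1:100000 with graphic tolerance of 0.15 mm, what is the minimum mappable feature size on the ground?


ground = 0.15 mm * 100000 / 1000 = 15.0 m

15.0 m


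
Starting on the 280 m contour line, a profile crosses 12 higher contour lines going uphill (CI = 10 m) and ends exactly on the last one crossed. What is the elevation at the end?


elevation = 280 + 12 * 10 = 400 m

400 m


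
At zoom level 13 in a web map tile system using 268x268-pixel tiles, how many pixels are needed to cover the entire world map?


tiles per axis = 2^13 = 8192
total tiles = 8192^2 = 67108864
pixels per axis = 8192 * 268 = 2195456
total pixels = 2195456^2 = 4820027047936

4820027047936 pixels


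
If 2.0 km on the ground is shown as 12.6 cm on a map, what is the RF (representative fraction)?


ground = 2.0 km = 200000 cm; RF denominator = ground / map = 200000 / 12.6 ≈ 15873; RF = 1:15873

1:15873


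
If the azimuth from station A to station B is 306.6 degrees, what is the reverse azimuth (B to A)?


back azimuth = (306.6 + 180) mod 360 = 126.6 degrees

126.6 degrees


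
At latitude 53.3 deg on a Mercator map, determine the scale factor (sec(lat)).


SF = 1 / cos(53.3) = 1 / 0.597625 = 1.673

1.673


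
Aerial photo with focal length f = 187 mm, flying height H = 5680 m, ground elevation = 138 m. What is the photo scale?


scale = f / (H - h) = 187 mm / 5542 m = 187 / 5542000 = 1:29636

1:29636


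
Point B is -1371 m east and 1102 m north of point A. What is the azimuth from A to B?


az = atan2(-1371, 1102) = -51.2 deg
adjusted to 0-360: 308.8 degrees

308.8 degrees


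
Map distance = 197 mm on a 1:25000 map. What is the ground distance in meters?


ground = 197 mm * 25000 / 1000 = 4925.0 m

4925.0 m


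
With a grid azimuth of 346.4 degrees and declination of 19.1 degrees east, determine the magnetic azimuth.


magnetic azimuth = grid azimuth - declination (east +ve)
mag_az = 346.4 - 19.1 = 327.3 degrees

327.3 degrees


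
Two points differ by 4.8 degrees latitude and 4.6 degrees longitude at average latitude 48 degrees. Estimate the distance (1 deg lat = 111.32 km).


dlat_km = 4.8 * 111.32 = 534.336
dlon_km = 4.6 * 111.32 * cos(48) ≈ 342.643
dist = sqrt(534.336^2 + 342.643^2) ≈ 634.8 km

634.8 km


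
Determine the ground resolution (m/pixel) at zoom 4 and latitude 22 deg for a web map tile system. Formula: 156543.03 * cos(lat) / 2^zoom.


res = 156543.03 * cos(22) / 2^4 = 156543.03 * 0.92718385 / 16 = 9071.51 m/pixel

9071.51 m/pixel


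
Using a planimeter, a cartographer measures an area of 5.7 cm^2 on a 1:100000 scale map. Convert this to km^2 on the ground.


ground_area = 5.7 * (100000/100)^2 = 5700000.0 m^2 = 5.7 km^2

5.7 km^2


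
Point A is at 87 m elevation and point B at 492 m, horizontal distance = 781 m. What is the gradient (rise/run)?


gradient = (492 - 87) / 781 = 405 / 781 = 0.5186

0.5186


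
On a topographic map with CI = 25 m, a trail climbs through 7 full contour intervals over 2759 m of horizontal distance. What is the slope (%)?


elevation change = 7 * 25 = 175 m
slope = 175 / 2759 * 100 = 6.3%

6.3%


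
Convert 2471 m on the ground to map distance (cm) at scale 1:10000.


map_cm = 2471 * 100 / 10000 = 24.71 cm

24.71 cm


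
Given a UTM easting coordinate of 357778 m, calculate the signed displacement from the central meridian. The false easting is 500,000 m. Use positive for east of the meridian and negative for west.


displacement = 357778 - 500000 = -142222 m

-142222 m


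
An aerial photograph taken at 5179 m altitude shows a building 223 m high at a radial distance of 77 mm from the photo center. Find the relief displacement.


d = h * r / H = 223 * 77 / 5179 = 3.32 mm

3.32 mm


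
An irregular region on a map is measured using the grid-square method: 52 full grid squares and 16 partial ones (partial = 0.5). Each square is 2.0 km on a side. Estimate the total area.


effective squares = 52 + 16 * 0.5 = 60.0
area = 60.0 * 4.0 = 240.0 km^2

240.0 km^2


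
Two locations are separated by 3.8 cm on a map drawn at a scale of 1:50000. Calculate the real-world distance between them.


ground = 3.8 cm * 50000 / 100 = 1900.0 m = 1.9 km

1.9 km


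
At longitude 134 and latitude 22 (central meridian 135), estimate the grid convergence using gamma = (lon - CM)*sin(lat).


gamma = (134 - 135) * sin(22) = -1 * 0.374607 = -0.375 degrees

-0.375 degrees


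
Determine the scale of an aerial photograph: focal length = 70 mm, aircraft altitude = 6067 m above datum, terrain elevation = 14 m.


scale = f / (H - h) = 70 mm / 6053 m = 70 / 6053000 = 1:86471

1:86471


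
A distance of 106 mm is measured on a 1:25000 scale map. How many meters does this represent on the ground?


ground = 106 mm * 25000 / 1000 = 2650.0 m

2650.0 m


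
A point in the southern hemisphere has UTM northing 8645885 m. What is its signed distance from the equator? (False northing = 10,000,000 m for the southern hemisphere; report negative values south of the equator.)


For southern: actual = 8645885 - 10000000 = -1354115 m

-1354115 m


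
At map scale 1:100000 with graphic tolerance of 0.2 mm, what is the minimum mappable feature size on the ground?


ground = 0.2 mm * 100000 / 1000 = 20.0 m

20.0 m


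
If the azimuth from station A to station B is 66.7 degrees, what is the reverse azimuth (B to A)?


back azimuth = (66.7 + 180) mod 360 = 246.7 degrees

246.7 degrees


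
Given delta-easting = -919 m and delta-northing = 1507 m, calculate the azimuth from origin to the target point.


az = atan2(-919, 1507) = -31.4 deg
adjusted to 0-360: 328.6 degrees

328.6 degrees


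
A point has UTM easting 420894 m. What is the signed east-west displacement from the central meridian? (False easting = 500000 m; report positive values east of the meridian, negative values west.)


displacement = 420894 - 500000 = -79106 m

-79106 m


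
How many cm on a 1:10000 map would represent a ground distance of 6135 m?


map_cm = 6135 * 100 / 10000 = 61.35 cm

61.35 cm


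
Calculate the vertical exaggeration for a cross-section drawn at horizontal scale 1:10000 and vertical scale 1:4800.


VE = horizontal_scale / vertical_scale = 10000 / 4800 ≈ 2.1

2.1x


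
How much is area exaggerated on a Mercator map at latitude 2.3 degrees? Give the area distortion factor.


area_distortion = 1/cos^2(2.3) = 1.002

1.002


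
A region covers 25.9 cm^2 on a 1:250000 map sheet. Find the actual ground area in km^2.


ground_area = 25.9 * (250000/100)^2 = 161875000.0 m^2 = 161.875 km^2

161.875 km^2


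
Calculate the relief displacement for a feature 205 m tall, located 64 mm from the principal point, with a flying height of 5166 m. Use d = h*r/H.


d = h * r / H = 205 * 64 / 5166 = 2.54 mm

2.54 mm


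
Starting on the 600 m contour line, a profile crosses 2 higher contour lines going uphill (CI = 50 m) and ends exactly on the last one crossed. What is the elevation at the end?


elevation = 600 + 2 * 50 = 700 m

700 m


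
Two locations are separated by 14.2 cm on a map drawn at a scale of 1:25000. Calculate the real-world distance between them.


ground = 14.2 cm * 25000 / 100 = 3550.0 m = 3.55 km

3.55 km


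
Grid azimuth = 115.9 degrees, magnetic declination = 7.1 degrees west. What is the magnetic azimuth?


magnetic azimuth = grid azimuth - declination (east +ve)
mag_az = 115.9 - -7.1 = 123.0 degrees

123.0 degrees


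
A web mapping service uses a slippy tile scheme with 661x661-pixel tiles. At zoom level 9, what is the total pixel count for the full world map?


tiles per axis = 2^9 = 512
total tiles = 512^2 = 262144
pixels per axis = 512 * 661 = 338432
total pixels = 338432^2 = 114536218624

114536218624 pixels


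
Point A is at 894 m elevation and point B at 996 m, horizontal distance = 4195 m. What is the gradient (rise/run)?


gradient = (996 - 894) / 4195 = 102 / 4195 = 0.0243

0.0243


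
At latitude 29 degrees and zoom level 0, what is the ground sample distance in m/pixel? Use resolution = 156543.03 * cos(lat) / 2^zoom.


res = 156543.03 * cos(29) / 2^0 = 156543.03 * 0.87461971 / 1 = 136915.62 m/pixel

136915.62 m/pixel


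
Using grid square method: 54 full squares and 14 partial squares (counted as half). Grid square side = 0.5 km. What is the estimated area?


effective squares = 54 + 14 * 0.5 = 61.0
area = 61.0 * 0.25 = 15.25 km^2

15.25 km^2


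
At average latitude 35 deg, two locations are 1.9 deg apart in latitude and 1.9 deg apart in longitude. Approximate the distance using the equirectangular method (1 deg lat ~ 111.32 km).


dlat_km = 1.9 * 111.32 = 211.508
dlon_km = 1.9 * 111.32 * cos(35) ≈ 173.257
dist = sqrt(211.508^2 + 173.257^2) ≈ 273.4 km

273.4 km


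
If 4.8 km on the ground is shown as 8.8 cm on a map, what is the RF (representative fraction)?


ground = 4.8 km = 480000 cm; RF denominator = ground / map = 480000 / 8.8 ≈ 54545; RF = 1:54545

1:54545


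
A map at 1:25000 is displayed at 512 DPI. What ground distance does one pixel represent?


pixel_cm = 2.54 / 512 ≈ 0.004961 cm
ground = pixel_cm * 25000 / 100 = 2.54 * 25000 / (512 * 100) = 63500 / 51200 ≈ 1.24 m

1.24 m


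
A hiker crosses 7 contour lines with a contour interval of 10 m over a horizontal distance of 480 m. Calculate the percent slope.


elevation change = 7 * 10 = 70 m
slope = 70 / 480 * 100 = 14.6%

14.6%


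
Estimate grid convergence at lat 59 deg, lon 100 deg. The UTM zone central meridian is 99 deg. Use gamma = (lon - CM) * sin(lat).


gamma = (100 - 99) * sin(59) = 1 * 0.857167 = 0.857 degrees

0.857 degrees


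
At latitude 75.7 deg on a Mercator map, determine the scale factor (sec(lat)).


SF = 1 / cos(75.7) = 1 / 0.246999 = 4.049

4.049


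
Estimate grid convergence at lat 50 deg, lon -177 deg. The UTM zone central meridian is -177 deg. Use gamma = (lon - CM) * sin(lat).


gamma = (-177 - -177) * sin(50) = 0 * 0.766044 = 0.0 degrees

0.0 degrees


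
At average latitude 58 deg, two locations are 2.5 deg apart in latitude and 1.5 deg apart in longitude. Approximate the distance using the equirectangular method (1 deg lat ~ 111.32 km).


dlat_km = 2.5 * 111.32 = 278.3
dlon_km = 1.5 * 111.32 * cos(58) ≈ 88.486
dist = sqrt(278.3^2 + 88.486^2) ≈ 292.0 km

292.0 km


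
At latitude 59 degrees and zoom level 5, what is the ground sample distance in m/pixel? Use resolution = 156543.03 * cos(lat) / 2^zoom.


res = 156543.03 * cos(59) / 2^5 = 156543.03 * 0.51503807 / 32 = 2519.55 m/pixel

2519.55 m/pixel


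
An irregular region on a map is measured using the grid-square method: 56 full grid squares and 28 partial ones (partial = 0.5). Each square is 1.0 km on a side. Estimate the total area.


effective squares = 56 + 28 * 0.5 = 70.0
area = 70.0 * 1.0 = 70.0 km^2

70.0 km^2


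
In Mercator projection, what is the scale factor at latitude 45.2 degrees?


SF = 1 / cos(45.2) = 1 / 0.704634 = 1.419

1.419


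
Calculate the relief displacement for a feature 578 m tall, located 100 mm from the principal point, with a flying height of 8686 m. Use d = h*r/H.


d = h * r / H = 578 * 100 / 8686 = 6.65 mm

6.65 mm


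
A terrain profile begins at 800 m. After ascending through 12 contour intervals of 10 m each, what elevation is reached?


elevation = 800 + 12 * 10 = 920 m

920 m


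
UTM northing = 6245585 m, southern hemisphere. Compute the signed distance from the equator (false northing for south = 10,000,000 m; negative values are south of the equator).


For southern: actual = 6245585 - 10000000 = -3754415 m

-3754415 m


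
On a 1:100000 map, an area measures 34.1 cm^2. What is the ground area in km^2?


ground_area = 34.1 * (100000/100)^2 = 34100000.0 m^2 = 34.1 km^2

34.1 km^2


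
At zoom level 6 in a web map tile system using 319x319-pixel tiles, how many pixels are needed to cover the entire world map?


tiles per axis = 2^6 = 64
total tiles = 64^2 = 4096
pixels per axis = 64 * 319 = 20416
total pixels = 20416^2 = 416813056

416813056 pixels


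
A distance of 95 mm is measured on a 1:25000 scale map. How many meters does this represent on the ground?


ground = 95 mm * 25000 / 1000 = 2375.0 m

2375.0 m


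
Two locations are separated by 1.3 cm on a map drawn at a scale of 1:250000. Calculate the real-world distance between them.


ground = 1.3 cm * 250000 / 100 = 3250.0 m = 3.25 km

3.25 km


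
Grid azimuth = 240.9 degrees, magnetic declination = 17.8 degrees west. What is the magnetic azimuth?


magnetic azimuth = grid azimuth - declination (east +ve)
mag_az = 240.9 - -17.8 = 258.7 degrees

258.7 degrees


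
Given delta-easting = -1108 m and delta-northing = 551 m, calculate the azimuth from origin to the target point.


az = atan2(-1108, 551) = -63.6 deg
adjusted to 0-360: 296.4 degrees

296.4 degrees


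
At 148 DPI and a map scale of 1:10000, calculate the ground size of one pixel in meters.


pixel_cm = 2.54 / 148 ≈ 0.017162 cm
ground = pixel_cm * 10000 / 100 = 2.54 * 10000 / (148 * 100) = 25400 / 14800 ≈ 1.72 m

1.72 m


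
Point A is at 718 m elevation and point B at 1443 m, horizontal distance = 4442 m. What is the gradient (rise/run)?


gradient = (1443 - 718) / 4442 = 725 / 4442 = 0.1632

0.1632


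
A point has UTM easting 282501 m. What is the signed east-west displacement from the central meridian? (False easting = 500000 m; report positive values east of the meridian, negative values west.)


displacement = 282501 - 500000 = -217499 m

-217499 m


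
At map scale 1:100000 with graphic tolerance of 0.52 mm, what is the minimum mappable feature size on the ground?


ground = 0.52 mm * 100000 / 1000 = 52.0 m

52.0 m


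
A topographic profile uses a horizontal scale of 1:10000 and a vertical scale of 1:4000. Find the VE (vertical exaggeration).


VE = horizontal_scale / vertical_scale = 10000 / 4000 = 2.5

2.5x


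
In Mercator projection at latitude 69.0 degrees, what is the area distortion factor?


area_distortion = 1/cos^2(69.0) = 7.786

7.786


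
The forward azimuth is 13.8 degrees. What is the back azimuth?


back azimuth = (13.8 + 180) mod 360 = 193.8 degrees

193.8 degrees


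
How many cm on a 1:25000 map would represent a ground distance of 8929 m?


map_cm = 8929 * 100 / 25000 = 35.716 cm ≈ 35.72 cm

35.72 cm


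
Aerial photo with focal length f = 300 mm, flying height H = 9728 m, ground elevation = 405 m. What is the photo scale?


scale = f / (H - h) = 300 mm / 9323 m = 300 / 9323000 = 1:31077

1:31077


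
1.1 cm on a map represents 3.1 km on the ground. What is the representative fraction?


ground = 3.1 km = 310000 cm; RF denominator = ground / map = 310000 / 1.1 ≈ 281818; RF = 1:281818

1:281818


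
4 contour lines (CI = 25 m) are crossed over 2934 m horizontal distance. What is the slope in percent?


elevation change = 4 * 25 = 100 m
slope = 100 / 2934 * 100 = 3.4%

3.4%


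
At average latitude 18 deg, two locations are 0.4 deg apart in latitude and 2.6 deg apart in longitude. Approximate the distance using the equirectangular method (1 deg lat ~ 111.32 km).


dlat_km = 0.4 * 111.32 = 44.528
dlon_km = 2.6 * 111.32 * cos(18) ≈ 275.266
dist = sqrt(44.528^2 + 275.266^2) ≈ 278.8 km

278.8 km


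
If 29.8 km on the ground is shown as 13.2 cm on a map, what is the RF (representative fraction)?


ground = 29.8 km = 2980000 cm; RF denominator = ground / map = 2980000 / 13.2 ≈ 225758; RF = 1:225758

1:225758


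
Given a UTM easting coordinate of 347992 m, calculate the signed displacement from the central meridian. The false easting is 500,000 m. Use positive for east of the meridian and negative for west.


displacement = 347992 - 500000 = -152008 m

-152008 m


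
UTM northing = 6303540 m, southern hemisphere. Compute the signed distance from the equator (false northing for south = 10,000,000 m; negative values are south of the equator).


For southern: actual = 6303540 - 10000000 = -3696460 m

-3696460 m


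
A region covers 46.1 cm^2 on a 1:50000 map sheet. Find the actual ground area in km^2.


ground_area = 46.1 * (50000/100)^2 = 11525000.0 m^2 = 11.525 km^2

11.525 km^2


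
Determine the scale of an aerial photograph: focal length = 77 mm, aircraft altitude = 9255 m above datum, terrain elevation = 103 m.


scale = f / (H - h) = 77 mm / 9152 m = 77 / 9152000 = 1:118857

1:118857


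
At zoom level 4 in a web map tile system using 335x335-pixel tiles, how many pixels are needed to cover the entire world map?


tiles per axis = 2^4 = 16
total tiles = 16^2 = 256
pixels per axis = 16 * 335 = 5360
total pixels = 5360^2 = 28729600

28729600 pixels


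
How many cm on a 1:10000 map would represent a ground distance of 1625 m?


map_cm = 1625 * 100 / 10000 = 16.25 cm

16.25 cm


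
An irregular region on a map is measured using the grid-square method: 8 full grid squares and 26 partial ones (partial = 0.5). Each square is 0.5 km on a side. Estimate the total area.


effective squares = 8 + 26 * 0.5 = 21.0
area = 21.0 * 0.25 = 5.25 km^2

5.25 km^2
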